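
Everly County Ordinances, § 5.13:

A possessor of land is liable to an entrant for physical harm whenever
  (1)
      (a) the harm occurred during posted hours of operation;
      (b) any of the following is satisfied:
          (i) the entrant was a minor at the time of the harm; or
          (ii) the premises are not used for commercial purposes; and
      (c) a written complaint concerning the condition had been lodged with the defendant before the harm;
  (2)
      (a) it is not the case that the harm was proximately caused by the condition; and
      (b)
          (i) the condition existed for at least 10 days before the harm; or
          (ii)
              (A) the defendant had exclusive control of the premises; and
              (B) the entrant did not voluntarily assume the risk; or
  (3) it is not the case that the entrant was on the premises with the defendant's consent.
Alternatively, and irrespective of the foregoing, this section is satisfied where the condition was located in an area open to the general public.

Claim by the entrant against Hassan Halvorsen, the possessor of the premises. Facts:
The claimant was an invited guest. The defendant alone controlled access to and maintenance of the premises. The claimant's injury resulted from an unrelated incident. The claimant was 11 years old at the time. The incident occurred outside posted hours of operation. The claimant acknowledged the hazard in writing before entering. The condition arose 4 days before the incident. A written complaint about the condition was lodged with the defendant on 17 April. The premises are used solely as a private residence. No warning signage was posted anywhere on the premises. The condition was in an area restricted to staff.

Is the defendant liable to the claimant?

(a) during posted hours — not met.
(i) entrant a minor — met.
(ii) not (commercial use) — satisfied.
(b) = T OR T = true.
(c) complaint lodged — holds.
So (1) is not satisfied (F AND T AND T).
(a) not (proximate cause) — satisfied.
(i) condition ≥10 days old — not met.
(A) exclusive control — met.
(B) no assumed risk — not met.
(ii): T AND F → false.
(b): F OR F → false.
(2) = T AND F = false.
(3) not (consent to enter) — not satisfied.
Overall: F OR F OR F → false.
Exception (public area) — not satisfied.
Result: main false OR exception false → false.

No — not liable.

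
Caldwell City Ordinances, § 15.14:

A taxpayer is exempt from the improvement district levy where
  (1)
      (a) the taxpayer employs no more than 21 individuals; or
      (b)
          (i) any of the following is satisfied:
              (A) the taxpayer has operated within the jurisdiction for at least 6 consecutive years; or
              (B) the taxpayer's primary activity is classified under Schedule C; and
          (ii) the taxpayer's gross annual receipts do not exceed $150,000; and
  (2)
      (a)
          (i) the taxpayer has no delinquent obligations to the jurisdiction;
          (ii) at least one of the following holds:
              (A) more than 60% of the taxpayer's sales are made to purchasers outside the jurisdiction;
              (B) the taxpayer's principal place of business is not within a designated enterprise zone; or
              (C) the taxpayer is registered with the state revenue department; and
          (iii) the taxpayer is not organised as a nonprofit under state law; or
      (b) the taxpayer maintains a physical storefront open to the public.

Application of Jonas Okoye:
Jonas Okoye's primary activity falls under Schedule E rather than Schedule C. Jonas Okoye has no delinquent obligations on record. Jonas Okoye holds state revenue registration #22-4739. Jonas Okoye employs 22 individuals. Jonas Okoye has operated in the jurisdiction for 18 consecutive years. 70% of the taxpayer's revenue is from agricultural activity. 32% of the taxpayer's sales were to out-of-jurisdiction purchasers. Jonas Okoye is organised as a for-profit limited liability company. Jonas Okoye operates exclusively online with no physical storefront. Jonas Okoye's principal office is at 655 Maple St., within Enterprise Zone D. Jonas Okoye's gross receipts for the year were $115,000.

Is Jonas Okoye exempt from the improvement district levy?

Yes — exempt.

(a) ≤ 21 employees — not met.
(A) ≥ 6 yrs in jurisdiction — holds.
(B) Schedule C activity — not satisfied.
(i): T OR F → true.
(ii) receipts ≤ $150,000 — holds.
So (b) is satisfied (T AND T).
(1): F OR T → true.
(i) no delinquency — holds.
(A) >60% out-of-jur. sales — fails.
(B) not (in enterprise zone) — not met.
(C) state-registered — holds.
So (ii) is satisfied (F OR F OR T).
(iii) not (nonprofit) — satisfied.
(a): T AND T AND T → true.
(b) has storefront — fails.
(2): T OR F → true.
Overall = T AND T = true.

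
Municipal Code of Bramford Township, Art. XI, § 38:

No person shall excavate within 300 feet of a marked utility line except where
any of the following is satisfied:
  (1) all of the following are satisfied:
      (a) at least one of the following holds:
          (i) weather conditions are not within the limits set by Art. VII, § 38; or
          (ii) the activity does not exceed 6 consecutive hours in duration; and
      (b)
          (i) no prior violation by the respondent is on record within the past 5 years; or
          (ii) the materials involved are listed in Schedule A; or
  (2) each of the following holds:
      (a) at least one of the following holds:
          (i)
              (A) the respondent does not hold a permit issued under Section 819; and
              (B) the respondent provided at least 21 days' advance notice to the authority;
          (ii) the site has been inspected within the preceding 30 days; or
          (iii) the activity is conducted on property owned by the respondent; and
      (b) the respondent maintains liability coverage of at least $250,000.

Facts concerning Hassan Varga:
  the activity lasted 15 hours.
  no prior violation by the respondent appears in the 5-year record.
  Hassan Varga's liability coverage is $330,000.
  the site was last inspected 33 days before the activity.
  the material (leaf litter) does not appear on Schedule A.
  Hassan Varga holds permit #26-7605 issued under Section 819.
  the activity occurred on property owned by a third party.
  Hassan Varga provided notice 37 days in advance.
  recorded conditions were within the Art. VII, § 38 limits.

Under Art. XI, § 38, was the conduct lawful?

No — unlawful.

(i) not (weather ok) — not satisfied.
(ii) ≤ 6 hrs duration — fails.
(a): F OR F → false.
(i) no prior violation — holds.
(ii) Schedule A material — fails.
So (b) is satisfied (T OR F).
(1): F AND T → false.
(A) not (holds permit) — not met.
(B) ≥21 days' notice — satisfied.
(i): F AND T → false.
(ii) site inspected — not satisfied.
(iii) own property — not satisfied.
(a) = F OR F OR F = false.
(b) coverage ≥ $250,000 — holds.
(2): F AND T → false.
So Overall is not satisfied (F OR F).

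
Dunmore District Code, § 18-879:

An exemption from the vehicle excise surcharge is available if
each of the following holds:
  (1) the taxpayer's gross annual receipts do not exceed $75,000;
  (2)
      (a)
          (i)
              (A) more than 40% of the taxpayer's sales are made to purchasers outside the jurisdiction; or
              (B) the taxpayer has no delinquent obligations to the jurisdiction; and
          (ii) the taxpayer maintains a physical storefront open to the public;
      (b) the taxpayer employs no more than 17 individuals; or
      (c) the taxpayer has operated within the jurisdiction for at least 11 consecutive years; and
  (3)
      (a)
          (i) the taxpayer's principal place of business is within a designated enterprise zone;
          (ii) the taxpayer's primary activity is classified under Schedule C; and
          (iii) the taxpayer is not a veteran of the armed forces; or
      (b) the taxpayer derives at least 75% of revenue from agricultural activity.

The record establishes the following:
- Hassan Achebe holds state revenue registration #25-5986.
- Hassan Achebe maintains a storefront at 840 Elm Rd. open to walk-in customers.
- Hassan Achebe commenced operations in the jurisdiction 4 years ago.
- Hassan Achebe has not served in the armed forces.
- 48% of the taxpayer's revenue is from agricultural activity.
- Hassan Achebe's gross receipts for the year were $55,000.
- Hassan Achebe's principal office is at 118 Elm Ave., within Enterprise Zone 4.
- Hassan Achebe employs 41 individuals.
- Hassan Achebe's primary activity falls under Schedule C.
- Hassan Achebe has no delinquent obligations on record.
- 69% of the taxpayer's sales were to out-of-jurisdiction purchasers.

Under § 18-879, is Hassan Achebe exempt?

Yes — exempt.

(1) receipts ≤ $75,000 — satisfied.
(A) >40% out-of-jur. sales — holds.
(B) no delinquency — satisfied.
(i) = T OR T = true.
(ii) has storefront — met.
(a): T AND T → true.
(b) ≤ 17 employees — not met.
(c) ≥ 11 yrs in jurisdiction — not satisfied.
(2) = T OR F OR F = true.
(i) in enterprise zone — satisfied.
(ii) Schedule C activity — satisfied.
(iii) not (veteran) — holds.
(a): T AND T AND T → true.
(b) ≥75% agricultural — not satisfied.
(3) = T OR F = true.
Overall: T AND T AND T → true.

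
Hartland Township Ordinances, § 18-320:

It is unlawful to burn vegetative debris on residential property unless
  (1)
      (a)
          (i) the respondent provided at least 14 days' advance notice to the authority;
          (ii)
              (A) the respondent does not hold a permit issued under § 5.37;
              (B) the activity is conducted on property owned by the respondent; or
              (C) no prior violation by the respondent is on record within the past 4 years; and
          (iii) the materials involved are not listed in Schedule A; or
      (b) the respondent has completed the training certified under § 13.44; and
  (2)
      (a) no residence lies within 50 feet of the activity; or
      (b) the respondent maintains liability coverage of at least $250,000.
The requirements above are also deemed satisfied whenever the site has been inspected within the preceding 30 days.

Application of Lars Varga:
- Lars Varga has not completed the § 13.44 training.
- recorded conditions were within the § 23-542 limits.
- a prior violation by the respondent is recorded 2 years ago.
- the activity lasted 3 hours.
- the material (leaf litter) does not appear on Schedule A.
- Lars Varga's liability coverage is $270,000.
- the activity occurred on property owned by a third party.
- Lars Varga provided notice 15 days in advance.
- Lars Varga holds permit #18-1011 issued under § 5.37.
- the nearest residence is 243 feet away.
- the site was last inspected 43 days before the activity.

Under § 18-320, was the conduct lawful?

No — unlawful.

(i) ≥14 days' notice — holds.
(A) not (holds permit) — fails.
(B) own property — not satisfied.
(C) no prior violation — not met.
(ii): F OR F OR F → false.
(iii) not (Schedule A material) — holds.
(a) = T AND F AND T = false.
(b) training certified — fails.
(1) = F OR F = false.
(a) no residence in 50 ft — met.
(b) coverage ≥ $250,000 — met.
(2) = T OR T = true.
So Overall is not satisfied (F AND T).
Exception (site inspected) — not satisfied.
Result: main false OR exception false → false.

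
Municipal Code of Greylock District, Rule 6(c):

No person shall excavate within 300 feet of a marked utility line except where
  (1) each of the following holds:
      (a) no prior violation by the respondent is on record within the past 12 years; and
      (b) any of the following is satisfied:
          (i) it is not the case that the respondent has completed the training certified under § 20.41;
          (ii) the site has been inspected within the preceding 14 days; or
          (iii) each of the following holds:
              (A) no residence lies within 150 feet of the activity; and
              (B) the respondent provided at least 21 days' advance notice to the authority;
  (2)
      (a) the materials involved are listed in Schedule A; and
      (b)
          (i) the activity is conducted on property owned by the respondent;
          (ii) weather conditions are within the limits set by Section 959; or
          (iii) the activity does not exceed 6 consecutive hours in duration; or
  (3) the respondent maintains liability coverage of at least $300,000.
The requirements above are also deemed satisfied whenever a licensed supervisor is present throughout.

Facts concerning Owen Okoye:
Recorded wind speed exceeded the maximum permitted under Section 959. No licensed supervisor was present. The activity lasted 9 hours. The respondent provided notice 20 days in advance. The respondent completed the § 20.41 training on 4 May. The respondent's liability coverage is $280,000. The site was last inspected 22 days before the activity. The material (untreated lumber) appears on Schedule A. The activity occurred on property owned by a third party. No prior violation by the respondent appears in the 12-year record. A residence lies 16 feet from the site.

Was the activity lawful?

(a) no prior violation — holds.
(i) not (training certified) — fails.
(ii) site inspected — not met.
(A) no residence in 150 ft — fails.
(B) ≥21 days' notice — not satisfied.
(iii) = F AND F = false.
So (b) is not satisfied (F OR F OR F).
(1) = T AND F = false.
(a) Schedule A material — met.
(i) own property — fails.
(ii) weather ok — not satisfied.
(iii) ≤ 6 hrs duration — not satisfied.
(b): F OR F OR F → false.
(2): T AND F → false.
(3) coverage ≥ $300,000 — not met.
Overall: F OR F OR F → false.
Exception (supervisor present) — not satisfied.
Result: main false OR exception false → false.

No — unlawful.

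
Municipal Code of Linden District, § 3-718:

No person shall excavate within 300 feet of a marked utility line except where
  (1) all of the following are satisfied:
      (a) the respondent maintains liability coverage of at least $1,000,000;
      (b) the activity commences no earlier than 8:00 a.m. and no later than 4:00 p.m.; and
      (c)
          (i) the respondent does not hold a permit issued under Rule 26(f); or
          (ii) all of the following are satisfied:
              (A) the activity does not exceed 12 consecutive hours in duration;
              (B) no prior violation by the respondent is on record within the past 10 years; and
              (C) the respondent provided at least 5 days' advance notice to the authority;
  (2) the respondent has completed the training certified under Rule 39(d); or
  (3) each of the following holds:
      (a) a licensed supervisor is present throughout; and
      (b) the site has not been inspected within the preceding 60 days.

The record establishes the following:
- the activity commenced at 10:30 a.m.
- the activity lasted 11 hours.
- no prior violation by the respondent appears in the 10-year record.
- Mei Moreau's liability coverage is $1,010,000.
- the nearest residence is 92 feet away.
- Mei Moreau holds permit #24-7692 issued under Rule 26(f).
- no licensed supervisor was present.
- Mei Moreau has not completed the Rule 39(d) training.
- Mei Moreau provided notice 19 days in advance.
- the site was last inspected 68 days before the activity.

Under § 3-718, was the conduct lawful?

Yes — lawful.

(a) coverage ≥ $1,000,000 — satisfied.
(b) start within hours — satisfied.
(i) not (holds permit) — fails.
(A) ≤ 12 hrs duration — satisfied.
(B) no prior violation — met.
(C) ≥5 days' notice — holds.
(ii): T AND T AND T → true.
So (c) is satisfied (F OR T).
(1) = T AND T AND T = true.
(2) training certified — not met.
(a) supervisor present — fails.
(b) not (site inspected) — holds.
(3) = F AND T = false.
Overall: T OR F OR F → true.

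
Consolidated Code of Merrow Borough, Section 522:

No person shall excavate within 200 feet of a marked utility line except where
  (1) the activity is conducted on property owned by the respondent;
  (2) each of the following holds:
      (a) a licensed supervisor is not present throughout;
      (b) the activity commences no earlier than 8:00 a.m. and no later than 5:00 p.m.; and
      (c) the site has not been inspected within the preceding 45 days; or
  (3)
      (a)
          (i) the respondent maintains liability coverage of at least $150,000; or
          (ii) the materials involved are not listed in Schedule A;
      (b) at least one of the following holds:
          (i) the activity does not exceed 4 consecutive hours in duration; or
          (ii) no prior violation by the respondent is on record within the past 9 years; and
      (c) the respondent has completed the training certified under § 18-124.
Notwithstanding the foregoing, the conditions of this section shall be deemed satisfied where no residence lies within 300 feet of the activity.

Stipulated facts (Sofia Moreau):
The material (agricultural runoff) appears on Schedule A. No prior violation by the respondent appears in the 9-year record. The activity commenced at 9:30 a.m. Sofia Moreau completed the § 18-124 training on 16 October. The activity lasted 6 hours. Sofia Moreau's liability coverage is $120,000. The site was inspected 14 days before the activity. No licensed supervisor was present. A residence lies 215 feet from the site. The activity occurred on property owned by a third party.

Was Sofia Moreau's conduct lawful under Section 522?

No — unlawful.

(1) own property — not satisfied.
(a) not (supervisor present) — met.
(b) start within hours — satisfied.
(c) not (site inspected) — fails.
(2): T AND T AND F → false.
(i) coverage ≥ $150,000 — not satisfied.
(ii) not (Schedule A material) — not satisfied.
(a) = F OR F = false.
(i) ≤ 4 hrs duration — not satisfied.
(ii) no prior violation — satisfied.
(b) = F OR T = true.
(c) training certified — holds.
So (3) is not satisfied (F AND T AND T).
Overall = F OR F OR F = false.
Exception (no residence in 300 ft) — not satisfied.
Result: main false OR exception false → false.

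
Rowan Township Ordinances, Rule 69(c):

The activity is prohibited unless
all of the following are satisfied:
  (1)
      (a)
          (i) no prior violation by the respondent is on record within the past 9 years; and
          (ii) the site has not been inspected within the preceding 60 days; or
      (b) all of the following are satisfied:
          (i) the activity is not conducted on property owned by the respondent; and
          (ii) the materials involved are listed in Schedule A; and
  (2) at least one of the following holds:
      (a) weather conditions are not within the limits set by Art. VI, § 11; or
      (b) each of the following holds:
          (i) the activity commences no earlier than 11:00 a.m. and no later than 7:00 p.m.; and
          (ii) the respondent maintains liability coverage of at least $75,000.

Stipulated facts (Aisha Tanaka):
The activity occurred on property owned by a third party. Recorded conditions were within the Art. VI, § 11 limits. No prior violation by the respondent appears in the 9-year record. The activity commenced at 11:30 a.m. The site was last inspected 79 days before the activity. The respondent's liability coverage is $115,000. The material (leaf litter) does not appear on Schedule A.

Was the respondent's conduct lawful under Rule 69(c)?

Yes — lawful.

(i) no prior violation — holds.
(ii) not (site inspected) — satisfied.
(a) = T AND T = true.
(i) not (own property) — met.
(ii) Schedule A material — not satisfied.
(b) = T AND F = false.
So (1) is satisfied (T OR F).
(a) not (weather ok) — not satisfied.
(i) start within hours — satisfied.
(ii) coverage ≥ $75,000 — satisfied.
So (b) is satisfied (T AND T).
So (2) is satisfied (F OR T).
Overall: T AND T → true.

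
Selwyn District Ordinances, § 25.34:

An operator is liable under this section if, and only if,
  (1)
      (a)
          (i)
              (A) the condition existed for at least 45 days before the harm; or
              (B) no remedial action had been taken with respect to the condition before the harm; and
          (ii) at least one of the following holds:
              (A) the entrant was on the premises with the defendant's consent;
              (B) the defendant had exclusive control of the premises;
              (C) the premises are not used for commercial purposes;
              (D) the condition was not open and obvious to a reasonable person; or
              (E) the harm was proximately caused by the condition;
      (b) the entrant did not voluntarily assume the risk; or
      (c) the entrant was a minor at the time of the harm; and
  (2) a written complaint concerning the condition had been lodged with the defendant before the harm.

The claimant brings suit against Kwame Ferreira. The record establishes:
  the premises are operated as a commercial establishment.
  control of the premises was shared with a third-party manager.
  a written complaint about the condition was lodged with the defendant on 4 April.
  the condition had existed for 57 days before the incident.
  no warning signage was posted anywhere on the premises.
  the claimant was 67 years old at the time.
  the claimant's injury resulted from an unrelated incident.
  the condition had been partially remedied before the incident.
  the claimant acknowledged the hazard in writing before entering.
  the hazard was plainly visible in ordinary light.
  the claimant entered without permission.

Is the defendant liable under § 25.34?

No — not liable.

(A) condition ≥45 days old — holds.
(B) no remedial action — not satisfied.
(i): T OR F → true.
(A) consent to enter — fails.
(B) exclusive control — not satisfied.
(C) not (commercial use) — not met.
(D) not open/obvious — fails.
(E) proximate cause — not met.
So (ii) is not satisfied (F OR F OR F OR F OR F).
(a) = T AND F = false.
(b) no assumed risk — not met.
(c) entrant a minor — not met.
(1) = F OR F OR F = false.
(2) complaint lodged — met.
So Overall is not satisfied (F AND T).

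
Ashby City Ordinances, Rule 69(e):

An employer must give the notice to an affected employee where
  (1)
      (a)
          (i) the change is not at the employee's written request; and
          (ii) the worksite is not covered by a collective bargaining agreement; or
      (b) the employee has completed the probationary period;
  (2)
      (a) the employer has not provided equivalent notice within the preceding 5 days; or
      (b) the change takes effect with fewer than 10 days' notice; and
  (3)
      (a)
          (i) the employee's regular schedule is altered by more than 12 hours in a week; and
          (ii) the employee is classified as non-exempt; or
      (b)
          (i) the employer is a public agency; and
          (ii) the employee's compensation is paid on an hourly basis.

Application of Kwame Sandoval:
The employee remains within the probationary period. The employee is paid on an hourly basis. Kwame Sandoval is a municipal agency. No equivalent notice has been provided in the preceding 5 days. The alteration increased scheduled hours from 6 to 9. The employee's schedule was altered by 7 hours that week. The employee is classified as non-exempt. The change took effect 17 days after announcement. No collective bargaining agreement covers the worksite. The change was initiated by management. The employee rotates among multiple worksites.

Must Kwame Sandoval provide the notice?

(i) not employee-requested — holds.
(ii) no CBA — met.
(a): T AND T → true.
(b) past probation — not met.
(1) = T OR F = true.
(a) no recent notice — satisfied.
(b) < 10 days' notice — fails.
(2) = T OR F = true.
(i) schedule shift > 12h — not met.
(ii) non-exempt — met.
(a): F AND T → false.
(i) public agency — holds.
(ii) hourly-paid — met.
(b) = T AND T = true.
(3) = F OR T = true.
Overall = T AND T AND T = true.

Yes — required.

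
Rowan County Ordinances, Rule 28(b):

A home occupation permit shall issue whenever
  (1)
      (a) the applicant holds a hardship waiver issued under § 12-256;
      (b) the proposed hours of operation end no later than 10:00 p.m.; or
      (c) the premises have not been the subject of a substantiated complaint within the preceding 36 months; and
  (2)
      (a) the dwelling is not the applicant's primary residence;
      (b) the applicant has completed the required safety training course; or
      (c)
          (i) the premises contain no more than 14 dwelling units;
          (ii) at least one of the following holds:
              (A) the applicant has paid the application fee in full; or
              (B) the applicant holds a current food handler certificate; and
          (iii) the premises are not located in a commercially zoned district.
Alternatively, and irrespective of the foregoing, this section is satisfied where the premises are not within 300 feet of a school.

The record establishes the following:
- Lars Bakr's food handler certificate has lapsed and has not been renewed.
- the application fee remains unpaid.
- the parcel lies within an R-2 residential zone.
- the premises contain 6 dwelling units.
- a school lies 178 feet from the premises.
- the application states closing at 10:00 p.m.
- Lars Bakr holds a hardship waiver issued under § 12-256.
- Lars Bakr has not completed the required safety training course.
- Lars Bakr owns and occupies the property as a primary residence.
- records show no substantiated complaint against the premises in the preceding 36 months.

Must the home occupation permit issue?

(a) hardship waiver — met.
(b) closes by 10 p.m. — satisfied.
(c) no complaint in 36 mo. — holds.
(1): T OR T OR T → true.
(a) not (primary residence) — not met.
(b) safety training — not met.
(i) ≤ 14 units — met.
(A) fee paid — not met.
(B) food handler cert. — fails.
(ii) = F OR F = false.
(iii) not (commercially zoned) — satisfied.
(c) = T AND F AND T = false.
(2): F OR F OR F → false.
Overall: T AND F → false.
Exception (≥300 ft from school) — not satisfied.
Result: main false OR exception false → false.

No — denied.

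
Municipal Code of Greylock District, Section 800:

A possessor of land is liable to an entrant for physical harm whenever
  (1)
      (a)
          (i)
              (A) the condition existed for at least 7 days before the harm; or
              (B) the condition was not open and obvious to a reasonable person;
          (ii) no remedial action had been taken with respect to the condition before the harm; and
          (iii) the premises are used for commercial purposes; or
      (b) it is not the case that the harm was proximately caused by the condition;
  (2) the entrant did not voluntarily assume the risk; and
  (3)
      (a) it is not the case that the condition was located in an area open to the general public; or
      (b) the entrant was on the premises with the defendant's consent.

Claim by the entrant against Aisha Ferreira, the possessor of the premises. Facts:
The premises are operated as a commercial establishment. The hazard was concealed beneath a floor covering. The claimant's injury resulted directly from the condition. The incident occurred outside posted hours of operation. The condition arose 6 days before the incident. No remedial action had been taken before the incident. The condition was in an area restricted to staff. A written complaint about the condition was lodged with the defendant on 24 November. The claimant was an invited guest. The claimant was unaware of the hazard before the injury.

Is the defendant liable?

(A) condition ≥7 days old — fails.
(B) not open/obvious — met.
(i) = F OR T = true.
(ii) no remedial action — met.
(iii) commercial use — holds.
So (a) is satisfied (T AND T AND T).
(b) not (proximate cause) — not met.
(1): T OR F → true.
(2) no assumed risk — satisfied.
(a) not (public area) — holds.
(b) consent to enter — met.
(3) = T OR T = true.
Overall = T AND T AND T = true.

Yes — liable.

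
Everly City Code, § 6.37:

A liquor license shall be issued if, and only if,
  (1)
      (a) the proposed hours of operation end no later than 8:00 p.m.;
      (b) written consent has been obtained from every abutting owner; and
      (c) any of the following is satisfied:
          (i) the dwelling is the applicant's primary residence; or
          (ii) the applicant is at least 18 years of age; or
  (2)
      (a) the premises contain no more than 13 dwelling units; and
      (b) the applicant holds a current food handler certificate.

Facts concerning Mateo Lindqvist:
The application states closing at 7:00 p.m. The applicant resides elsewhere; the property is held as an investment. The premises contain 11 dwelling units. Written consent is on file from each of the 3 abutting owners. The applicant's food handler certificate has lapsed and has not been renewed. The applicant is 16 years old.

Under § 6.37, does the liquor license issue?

(a) closes by 8 p.m. — holds.
(b) all abutters consent — satisfied.
(i) primary residence — not satisfied.
(ii) age ≥ 18 — not met.
(c): F OR F → false.
So (1) is not satisfied (T AND T AND F).
(a) ≤ 13 units — holds.
(b) food handler cert. — not met.
(2) = T AND F = false.
Overall = F OR F = false.

No — denied.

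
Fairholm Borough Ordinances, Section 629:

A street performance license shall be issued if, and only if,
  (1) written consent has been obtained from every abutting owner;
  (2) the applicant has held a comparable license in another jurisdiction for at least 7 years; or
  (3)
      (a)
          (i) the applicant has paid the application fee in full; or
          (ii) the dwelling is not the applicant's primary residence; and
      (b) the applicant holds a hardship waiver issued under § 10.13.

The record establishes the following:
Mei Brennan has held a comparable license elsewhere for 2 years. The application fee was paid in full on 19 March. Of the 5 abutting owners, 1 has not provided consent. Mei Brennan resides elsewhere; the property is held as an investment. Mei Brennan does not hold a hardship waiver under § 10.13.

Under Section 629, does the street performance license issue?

(1) all abutters consent — not met.
(2) prior license ≥ 7 yr — not met.
(i) fee paid — holds.
(ii) not (primary residence) — met.
(a): T OR T → true.
(b) hardship waiver — not satisfied.
(3) = T AND F = false.
So Overall is not satisfied (F OR F OR F).

No — denied.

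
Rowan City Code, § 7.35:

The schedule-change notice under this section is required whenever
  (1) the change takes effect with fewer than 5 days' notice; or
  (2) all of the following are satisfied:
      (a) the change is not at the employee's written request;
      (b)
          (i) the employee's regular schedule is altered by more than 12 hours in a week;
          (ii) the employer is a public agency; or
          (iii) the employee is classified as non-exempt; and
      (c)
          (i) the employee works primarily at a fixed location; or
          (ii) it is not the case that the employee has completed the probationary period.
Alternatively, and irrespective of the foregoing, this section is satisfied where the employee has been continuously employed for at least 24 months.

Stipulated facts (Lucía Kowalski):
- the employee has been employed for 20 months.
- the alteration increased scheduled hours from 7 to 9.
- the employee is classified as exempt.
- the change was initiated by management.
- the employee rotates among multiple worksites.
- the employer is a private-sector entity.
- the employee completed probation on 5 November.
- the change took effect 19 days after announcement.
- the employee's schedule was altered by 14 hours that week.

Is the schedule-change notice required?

No — not required.

(1) < 5 days' notice — not satisfied.
(a) not employee-requested — satisfied.
(i) schedule shift > 12h — holds.
(ii) public agency — not satisfied.
(iii) non-exempt — fails.
(b) = T OR F OR F = true.
(i) fixed location — not met.
(ii) not (past probation) — fails.
(c): F OR F → false.
So (2) is not satisfied (T AND T AND F).
So Overall is not satisfied (F OR F).
Exception (tenure ≥ 24 mo.) — not satisfied.
Result: main false OR exception false → false.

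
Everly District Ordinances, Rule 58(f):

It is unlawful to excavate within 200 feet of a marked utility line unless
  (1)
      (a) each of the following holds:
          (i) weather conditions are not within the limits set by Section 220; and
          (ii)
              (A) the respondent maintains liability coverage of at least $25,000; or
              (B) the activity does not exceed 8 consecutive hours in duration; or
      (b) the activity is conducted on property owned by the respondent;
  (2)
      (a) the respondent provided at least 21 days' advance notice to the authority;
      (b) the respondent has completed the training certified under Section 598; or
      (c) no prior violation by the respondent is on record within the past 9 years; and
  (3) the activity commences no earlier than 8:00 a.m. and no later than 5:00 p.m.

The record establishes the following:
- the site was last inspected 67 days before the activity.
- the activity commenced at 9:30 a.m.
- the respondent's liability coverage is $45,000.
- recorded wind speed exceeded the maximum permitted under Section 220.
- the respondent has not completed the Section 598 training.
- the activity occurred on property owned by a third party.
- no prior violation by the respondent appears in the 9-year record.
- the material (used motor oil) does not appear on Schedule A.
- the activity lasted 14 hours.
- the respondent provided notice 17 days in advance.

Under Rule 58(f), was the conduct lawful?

(i) not (weather ok) — holds.
(A) coverage ≥ $25,000 — holds.
(B) ≤ 8 hrs duration — fails.
(ii): T OR F → true.
(a) = T AND T = true.
(b) own property — not met.
(1) = T OR F = true.
(a) ≥21 days' notice — not satisfied.
(b) training certified — fails.
(c) no prior violation — holds.
(2): F OR F OR T → true.
(3) start within hours — met.
Overall: T AND T AND T → true.

Yes — lawful.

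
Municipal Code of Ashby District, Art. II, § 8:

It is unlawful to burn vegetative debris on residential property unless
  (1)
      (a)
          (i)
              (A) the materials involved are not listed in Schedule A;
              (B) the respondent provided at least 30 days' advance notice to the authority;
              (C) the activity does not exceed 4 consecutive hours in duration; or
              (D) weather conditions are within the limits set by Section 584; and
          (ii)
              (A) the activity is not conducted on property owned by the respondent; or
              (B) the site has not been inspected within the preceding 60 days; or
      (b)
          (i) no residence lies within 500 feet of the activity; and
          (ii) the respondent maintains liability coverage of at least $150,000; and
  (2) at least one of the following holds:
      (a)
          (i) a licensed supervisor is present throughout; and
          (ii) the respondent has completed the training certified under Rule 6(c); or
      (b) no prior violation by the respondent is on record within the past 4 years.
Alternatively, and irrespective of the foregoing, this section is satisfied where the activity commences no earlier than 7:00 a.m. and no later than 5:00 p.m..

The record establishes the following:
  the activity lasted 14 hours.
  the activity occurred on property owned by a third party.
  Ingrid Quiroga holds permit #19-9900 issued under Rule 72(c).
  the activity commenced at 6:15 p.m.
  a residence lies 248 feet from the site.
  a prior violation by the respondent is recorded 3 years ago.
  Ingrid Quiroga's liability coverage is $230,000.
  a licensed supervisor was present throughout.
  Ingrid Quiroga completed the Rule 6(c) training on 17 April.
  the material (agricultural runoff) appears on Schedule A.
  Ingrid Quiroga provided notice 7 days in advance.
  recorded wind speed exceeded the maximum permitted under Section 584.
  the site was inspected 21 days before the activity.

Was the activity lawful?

No — unlawful.

(A) not (Schedule A material) — not met.
(B) ≥30 days' notice — fails.
(C) ≤ 4 hrs duration — fails.
(D) weather ok — fails.
(i): F OR F OR F OR F → false.
(A) not (own property) — met.
(B) not (site inspected) — fails.
(ii) = T OR F = true.
(a): F AND T → false.
(i) no residence in 500 ft — not satisfied.
(ii) coverage ≥ $150,000 — satisfied.
(b): F AND T → false.
(1) = F OR F = false.
(i) supervisor present — satisfied.
(ii) training certified — met.
So (a) is satisfied (T AND T).
(b) no prior violation — not satisfied.
(2): T OR F → true.
So Overall is not satisfied (F AND T).
Exception (start within hours) — not satisfied.
Result: main false OR exception false → false.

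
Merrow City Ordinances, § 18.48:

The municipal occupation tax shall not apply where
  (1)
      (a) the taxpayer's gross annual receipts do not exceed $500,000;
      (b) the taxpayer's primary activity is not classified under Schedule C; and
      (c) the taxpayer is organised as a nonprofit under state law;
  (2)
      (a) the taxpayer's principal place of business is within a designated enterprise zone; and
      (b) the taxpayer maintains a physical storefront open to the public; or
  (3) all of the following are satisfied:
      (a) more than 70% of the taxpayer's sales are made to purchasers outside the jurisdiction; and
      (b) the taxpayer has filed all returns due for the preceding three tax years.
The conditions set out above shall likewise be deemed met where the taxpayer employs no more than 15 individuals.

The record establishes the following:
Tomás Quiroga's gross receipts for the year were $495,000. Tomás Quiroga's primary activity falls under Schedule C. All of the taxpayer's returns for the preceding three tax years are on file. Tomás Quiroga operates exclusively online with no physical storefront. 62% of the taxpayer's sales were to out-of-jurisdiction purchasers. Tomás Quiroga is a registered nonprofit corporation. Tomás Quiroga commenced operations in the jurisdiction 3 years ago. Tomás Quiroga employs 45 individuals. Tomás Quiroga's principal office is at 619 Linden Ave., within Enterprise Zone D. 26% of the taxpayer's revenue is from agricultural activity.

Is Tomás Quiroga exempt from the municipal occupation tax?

(a) receipts ≤ $500,000 — met.
(b) not (Schedule C activity) — fails.
(c) nonprofit — satisfied.
So (1) is not satisfied (T AND F AND T).
(a) in enterprise zone — satisfied.
(b) has storefront — fails.
(2) = T AND F = false.
(a) >70% out-of-jur. sales — not met.
(b) returns current — met.
(3) = F AND T = false.
Overall = F OR F OR F = false.
Exception (≤ 15 employees) — not satisfied.
Result: main false OR exception false → false.

No — not exempt.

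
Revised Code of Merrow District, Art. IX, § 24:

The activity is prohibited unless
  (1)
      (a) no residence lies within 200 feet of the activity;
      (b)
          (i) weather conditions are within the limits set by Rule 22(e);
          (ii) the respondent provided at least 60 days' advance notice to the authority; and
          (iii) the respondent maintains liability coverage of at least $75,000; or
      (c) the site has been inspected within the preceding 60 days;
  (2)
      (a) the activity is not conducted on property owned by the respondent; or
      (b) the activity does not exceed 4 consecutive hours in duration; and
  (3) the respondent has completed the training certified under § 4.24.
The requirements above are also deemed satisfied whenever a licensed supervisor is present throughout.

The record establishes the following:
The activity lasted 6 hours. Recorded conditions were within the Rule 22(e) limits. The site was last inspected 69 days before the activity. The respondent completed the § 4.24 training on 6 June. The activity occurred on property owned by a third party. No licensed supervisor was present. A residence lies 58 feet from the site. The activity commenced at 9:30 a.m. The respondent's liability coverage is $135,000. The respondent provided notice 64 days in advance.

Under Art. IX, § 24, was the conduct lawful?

(a) no residence in 200 ft — not met.
(i) weather ok — holds.
(ii) ≥60 days' notice — satisfied.
(iii) coverage ≥ $75,000 — satisfied.
(b) = T AND T AND T = true.
(c) site inspected — fails.
(1): F OR T OR F → true.
(a) not (own property) — satisfied.
(b) ≤ 4 hrs duration — not satisfied.
So (2) is satisfied (T OR F).
(3) training certified — holds.
So Overall is satisfied (T AND T AND T).
Exception (supervisor present) — not satisfied.
Result: main true OR exception false → true.

Yes — lawful.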